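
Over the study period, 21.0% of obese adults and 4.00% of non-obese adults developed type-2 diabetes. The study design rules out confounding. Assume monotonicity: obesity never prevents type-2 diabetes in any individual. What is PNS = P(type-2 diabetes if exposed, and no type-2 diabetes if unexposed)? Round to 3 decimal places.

PNS ≈ 0.170

p₁ = 0.21, p₀ = 0.04.
Under exogeneity and monotonicity, PNS = p₁ − p₀.
PNS = 0.21 − 0.04 = 0.17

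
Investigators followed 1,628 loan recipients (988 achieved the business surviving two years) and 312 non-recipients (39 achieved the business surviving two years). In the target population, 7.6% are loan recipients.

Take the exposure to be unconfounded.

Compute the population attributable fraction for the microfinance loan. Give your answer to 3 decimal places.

p₁ = P(outcome | exposed) = 988/1628 = 0.60688
p₀ = P(outcome | unexposed) = 39/312 = 0.125
Overall risk P(Y=1) = π·p₁ + (1−π)·p₀ = 0.076×0.60688 + 0.924×0.125 = 0.16162.
Under exogeneity, PAF = [P(Y=1) − p₀] / P(Y=1).
PAF = (0.16162 − 0.125) / 0.16162 ≈ 0.2266

PAF ≈ 0.227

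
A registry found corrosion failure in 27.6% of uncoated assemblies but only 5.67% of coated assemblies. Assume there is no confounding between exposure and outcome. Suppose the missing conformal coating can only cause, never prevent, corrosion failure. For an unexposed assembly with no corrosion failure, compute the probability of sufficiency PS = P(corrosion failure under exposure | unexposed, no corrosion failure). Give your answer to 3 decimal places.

PS ≈ 0.232

p₁ = 0.276, p₀ = 0.0567.
Under exogeneity and monotonicity, PS = (p₁ − p₀) / (1 − p₀).
PS = (0.276 − 0.0567) / (1 − 0.0567) = 0.2193 / 0.9433 ≈ 0.2325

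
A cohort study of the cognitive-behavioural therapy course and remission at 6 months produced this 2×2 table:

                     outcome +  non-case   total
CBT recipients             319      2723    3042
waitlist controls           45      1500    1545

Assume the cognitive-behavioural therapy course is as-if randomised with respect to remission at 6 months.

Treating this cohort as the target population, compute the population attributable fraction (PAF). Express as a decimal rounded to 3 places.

p₁ = P(outcome | exposed) = 319/3042 = 0.10487
p₀ = P(outcome | unexposed) = 45/1545 = 0.029126
Exposure prevalence π = 3042/4587 = 0.66318; overall risk P(Y=1) = 0.079355.
Under exogeneity, PAF = [P(Y=1) − p₀]/P(Y=1).
PAF = (0.079355 − 0.029126) / 0.079355 ≈ 0.6330

PAF ≈ 0.633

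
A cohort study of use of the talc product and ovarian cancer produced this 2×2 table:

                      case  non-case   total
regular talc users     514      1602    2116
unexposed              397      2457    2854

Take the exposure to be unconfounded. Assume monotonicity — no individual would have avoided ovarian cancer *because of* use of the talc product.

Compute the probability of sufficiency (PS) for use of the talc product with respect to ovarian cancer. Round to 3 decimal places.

PS ≈ 0.121

p₁ = P(outcome | exposed) = 514/2116 = 0.24291
p₀ = P(outcome | unexposed) = 397/2854 = 0.1391
Under exogeneity and monotonicity, PS = (p₁ − p₀) / (1 − p₀).
PS = (0.24291 − 0.1391) / (1 − 0.1391) = 0.10381 / 0.8609 ≈ 0.1206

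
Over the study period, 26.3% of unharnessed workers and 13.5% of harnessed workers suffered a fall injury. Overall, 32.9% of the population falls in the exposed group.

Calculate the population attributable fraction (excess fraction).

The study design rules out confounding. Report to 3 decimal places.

PAF ≈ 0.238

p₁ = 0.263, p₀ = 0.135.
Overall risk P(Y=1) = π·p₁ + (1−π)·p₀ = 0.329×0.263 + 0.671×0.135 = 0.17711.
Under exogeneity, PAF = [P(Y=1) − p₀] / P(Y=1).
PAF = (0.17711 − 0.135) / 0.17711 ≈ 0.2378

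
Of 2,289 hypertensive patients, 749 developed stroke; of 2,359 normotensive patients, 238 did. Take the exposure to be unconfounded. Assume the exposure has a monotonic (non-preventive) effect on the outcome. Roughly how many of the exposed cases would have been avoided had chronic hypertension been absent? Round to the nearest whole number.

about 518 cases

p₁ = P(outcome | exposed) = 749/2289 = 0.32722
p₀ = P(outcome | unexposed) = 238/2359 = 0.10089
PN = (p₁ − p₀)/p₁ = (0.32722 − 0.10089) / 0.32722 ≈ 0.69167.
Attributable cases ≈ PN × (exposed cases) = 0.69167 × 749 ≈ 518.06.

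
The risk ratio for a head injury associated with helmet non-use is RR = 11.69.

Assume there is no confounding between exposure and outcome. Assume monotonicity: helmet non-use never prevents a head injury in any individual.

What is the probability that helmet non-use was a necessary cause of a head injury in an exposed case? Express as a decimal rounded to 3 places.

PN ≈ 0.914

Under exogeneity and monotonicity, PN = (RR − 1) / RR = 1 − 1/RR.
PN = (11.69 − 1) / 11.69 = 10.69 / 11.69 ≈ 0.9145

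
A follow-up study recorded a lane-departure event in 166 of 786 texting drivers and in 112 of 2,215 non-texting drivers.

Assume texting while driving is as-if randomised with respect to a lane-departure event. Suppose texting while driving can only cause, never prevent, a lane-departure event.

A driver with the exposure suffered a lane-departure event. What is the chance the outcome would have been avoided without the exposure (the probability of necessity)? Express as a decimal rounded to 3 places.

PN ≈ 0.761

p₁ = P(outcome | exposed) = 166/786 = 0.2112
p₀ = P(outcome | unexposed) = 112/2215 = 0.050564
Under exogeneity and monotonicity, PN = (p₁ − p₀) / p₁.
PN = (0.2112 − 0.050564) / 0.2112 = 0.16063 / 0.2112 ≈ 0.7606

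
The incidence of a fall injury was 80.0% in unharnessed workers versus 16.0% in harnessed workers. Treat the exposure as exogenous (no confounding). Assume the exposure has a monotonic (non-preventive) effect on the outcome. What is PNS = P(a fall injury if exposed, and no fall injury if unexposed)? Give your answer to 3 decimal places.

PNS ≈ 0.640

p₁ = 0.8, p₀ = 0.16.
Under exogeneity and monotonicity, PNS = p₁ − p₀.
PNS = 0.8 − 0.16 = 0.64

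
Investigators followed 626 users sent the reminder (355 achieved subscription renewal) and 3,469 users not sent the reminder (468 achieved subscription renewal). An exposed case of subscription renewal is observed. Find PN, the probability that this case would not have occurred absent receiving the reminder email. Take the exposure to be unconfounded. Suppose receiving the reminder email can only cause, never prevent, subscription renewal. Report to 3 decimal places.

p₁ = P(outcome | exposed) = 355/626 = 0.56709
p₀ = P(outcome | unexposed) = 468/3469 = 0.13491
Under exogeneity and monotonicity, PN = (p₁ − p₀) / p₁.
PN = (0.56709 − 0.13491) / 0.56709 = 0.43218 / 0.56709 ≈ 0.7621

PN ≈ 0.762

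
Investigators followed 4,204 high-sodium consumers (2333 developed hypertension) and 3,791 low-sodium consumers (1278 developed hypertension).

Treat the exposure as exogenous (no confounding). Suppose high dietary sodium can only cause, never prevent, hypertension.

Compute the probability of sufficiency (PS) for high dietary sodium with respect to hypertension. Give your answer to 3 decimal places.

p₁ = P(outcome | exposed) = 2333/4204 = 0.55495
p₀ = P(outcome | unexposed) = 1278/3791 = 0.33711
Under exogeneity and monotonicity, PS = (p₁ − p₀) / (1 − p₀).
PS = (0.55495 − 0.33711) / (1 − 0.33711) = 0.21783 / 0.66289 ≈ 0.3286

PS ≈ 0.329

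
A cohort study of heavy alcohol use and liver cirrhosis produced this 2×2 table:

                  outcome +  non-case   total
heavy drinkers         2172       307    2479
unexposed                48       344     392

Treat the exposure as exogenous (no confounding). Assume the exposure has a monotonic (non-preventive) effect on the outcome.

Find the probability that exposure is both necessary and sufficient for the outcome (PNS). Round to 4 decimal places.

p₁ = P(outcome | exposed) = 2172/2479 = 0.87616
p₀ = P(outcome | unexposed) = 48/392 = 0.12245
Under exogeneity and monotonicity, PNS = p₁ − p₀.
PNS = 0.87616 − 0.12245 = 0.75371

PNS ≈ 0.7537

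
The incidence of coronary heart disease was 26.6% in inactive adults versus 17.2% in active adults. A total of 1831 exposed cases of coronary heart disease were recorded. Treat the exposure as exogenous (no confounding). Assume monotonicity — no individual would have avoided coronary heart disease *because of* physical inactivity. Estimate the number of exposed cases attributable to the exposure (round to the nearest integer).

about 647 cases

p₁ = 0.266, p₀ = 0.172.
PN = (p₁ − p₀)/p₁ = (0.266 − 0.172) / 0.266 ≈ 0.35338.
Attributable cases ≈ PN × (exposed cases) = 0.35338 × 1831 ≈ 647.05.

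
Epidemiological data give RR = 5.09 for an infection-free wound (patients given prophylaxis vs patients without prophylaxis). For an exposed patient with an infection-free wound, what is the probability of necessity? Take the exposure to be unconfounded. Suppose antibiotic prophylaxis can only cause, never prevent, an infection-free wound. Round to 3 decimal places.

Under exogeneity and monotonicity, PN = (RR − 1) / RR = 1 − 1/RR.
PN = (5.09 − 1) / 5.09 = 4.09 / 5.09 ≈ 0.8035

PN ≈ 0.804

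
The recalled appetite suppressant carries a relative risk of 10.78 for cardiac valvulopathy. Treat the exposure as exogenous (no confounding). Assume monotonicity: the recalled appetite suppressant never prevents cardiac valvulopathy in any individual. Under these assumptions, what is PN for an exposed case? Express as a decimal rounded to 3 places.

PN ≈ 0.907

Under exogeneity and monotonicity, PN = (RR − 1) / RR = 1 − 1/RR.
PN = (10.78 − 1) / 10.78 = 9.78 / 10.78 ≈ 0.9072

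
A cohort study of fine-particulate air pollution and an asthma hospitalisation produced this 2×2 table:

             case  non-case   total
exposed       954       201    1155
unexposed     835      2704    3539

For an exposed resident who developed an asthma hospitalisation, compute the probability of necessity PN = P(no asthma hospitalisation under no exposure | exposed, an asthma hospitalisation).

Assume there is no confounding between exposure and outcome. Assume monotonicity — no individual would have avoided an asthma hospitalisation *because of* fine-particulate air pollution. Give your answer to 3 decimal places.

p₁ = P(outcome | exposed) = 954/1155 = 0.82597
p₀ = P(outcome | unexposed) = 835/3539 = 0.23594
Under exogeneity and monotonicity, PN = (p₁ − p₀)/p₁.
PN = (0.82597 − 0.23594) / 0.82597 ≈ 0.7143

PN ≈ 0.714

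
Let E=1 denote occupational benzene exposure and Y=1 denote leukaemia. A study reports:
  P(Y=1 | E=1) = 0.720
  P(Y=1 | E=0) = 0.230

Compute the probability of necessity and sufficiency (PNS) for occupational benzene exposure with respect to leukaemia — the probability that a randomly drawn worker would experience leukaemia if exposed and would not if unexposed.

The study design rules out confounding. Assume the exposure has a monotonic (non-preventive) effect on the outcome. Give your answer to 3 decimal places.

Let p₁ = 0.72, p₀ = 0.23.
Under exogeneity and monotonicity, PNS = p₁ − p₀.
PNS = 0.72 − 0.23 = 0.49

PNS ≈ 0.490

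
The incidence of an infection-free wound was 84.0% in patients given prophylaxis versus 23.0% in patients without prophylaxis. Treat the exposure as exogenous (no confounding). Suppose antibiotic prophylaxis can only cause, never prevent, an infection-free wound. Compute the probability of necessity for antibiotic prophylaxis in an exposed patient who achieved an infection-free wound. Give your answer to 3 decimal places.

p₁ = 0.84, p₀ = 0.23.
Under exogeneity and monotonicity, PN = (p₁ − p₀) / p₁.
PN = (0.84 − 0.23) / 0.84 = 0.61 / 0.84 ≈ 0.7262

PN ≈ 0.726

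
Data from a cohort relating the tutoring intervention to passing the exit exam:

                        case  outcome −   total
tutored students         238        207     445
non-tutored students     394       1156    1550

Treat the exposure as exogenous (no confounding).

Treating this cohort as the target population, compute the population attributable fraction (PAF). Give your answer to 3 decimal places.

PAF ≈ 0.198

p₁ = P(outcome | exposed) = 238/445 = 0.53483
p₀ = P(outcome | unexposed) = 394/1550 = 0.25419
Exposure prevalence π = 445/1995 = 0.22306; overall risk P(Y=1) = 0.31679.
Under exogeneity, PAF = [P(Y=1) − p₀]/P(Y=1).
PAF = (0.31679 − 0.25419) / 0.31679 ≈ 0.1976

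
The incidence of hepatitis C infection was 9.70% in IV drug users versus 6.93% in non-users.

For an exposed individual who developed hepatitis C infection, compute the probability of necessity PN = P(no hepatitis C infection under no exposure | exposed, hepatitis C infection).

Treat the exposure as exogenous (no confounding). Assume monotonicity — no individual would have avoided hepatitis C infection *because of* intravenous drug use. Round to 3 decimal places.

p₁ = 0.097, p₀ = 0.0693.
Under exogeneity and monotonicity, PN = (p₁ − p₀) / p₁.
PN = (0.097 − 0.0693) / 0.097 = 0.0277 / 0.097 ≈ 0.2856

PN ≈ 0.286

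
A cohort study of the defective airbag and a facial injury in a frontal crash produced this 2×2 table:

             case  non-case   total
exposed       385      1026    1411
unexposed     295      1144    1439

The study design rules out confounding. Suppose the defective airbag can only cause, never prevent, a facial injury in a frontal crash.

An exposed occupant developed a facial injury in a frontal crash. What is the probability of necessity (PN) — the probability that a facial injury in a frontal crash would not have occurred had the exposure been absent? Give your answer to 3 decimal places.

PN ≈ 0.249

p₁ = P(outcome | exposed) = 385/1411 = 0.27286
p₀ = P(outcome | unexposed) = 295/1439 = 0.205
Under exogeneity and monotonicity, PN = (p₁ − p₀) / p₁.
PN = (0.27286 − 0.205) / 0.27286 = 0.067853 / 0.27286 ≈ 0.2487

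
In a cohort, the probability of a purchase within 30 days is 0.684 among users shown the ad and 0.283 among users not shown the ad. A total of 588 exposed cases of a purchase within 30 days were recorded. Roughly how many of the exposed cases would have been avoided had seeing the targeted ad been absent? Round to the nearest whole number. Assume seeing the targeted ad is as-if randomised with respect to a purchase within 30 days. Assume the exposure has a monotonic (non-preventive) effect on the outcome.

Let p₁ = 0.684, p₀ = 0.283.
PN = (p₁ − p₀)/p₁ = (0.684 − 0.283) / 0.684 ≈ 0.58626.
Attributable cases ≈ PN × (exposed cases) = 0.58626 × 588 ≈ 344.72.

about 345 cases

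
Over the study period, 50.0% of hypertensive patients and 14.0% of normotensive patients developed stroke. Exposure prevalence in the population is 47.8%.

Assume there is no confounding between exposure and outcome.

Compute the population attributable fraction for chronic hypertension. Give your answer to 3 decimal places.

PAF ≈ 0.551

p₁ = 0.5, p₀ = 0.14.
Overall risk P(Y=1) = π·p₁ + (1−π)·p₀ = 0.478×0.5 + 0.522×0.14 = 0.31208.
Under exogeneity, PAF = [P(Y=1) − p₀] / P(Y=1).
PAF = (0.31208 − 0.14) / 0.31208 ≈ 0.5514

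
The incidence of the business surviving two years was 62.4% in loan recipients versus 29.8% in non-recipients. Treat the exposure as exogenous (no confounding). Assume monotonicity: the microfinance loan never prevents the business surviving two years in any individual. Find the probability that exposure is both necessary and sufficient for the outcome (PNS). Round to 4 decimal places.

PNS ≈ 0.3260

p₁ = 0.624, p₀ = 0.298.
Under exogeneity and monotonicity, PNS = p₁ − p₀.
PNS = 0.624 − 0.298 = 0.326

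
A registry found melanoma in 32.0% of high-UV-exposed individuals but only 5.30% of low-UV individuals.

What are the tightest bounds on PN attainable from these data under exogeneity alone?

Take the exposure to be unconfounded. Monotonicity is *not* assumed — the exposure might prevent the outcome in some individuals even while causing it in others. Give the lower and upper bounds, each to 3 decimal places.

p₁ = 0.32, p₀ = 0.053.
Under exogeneity alone the bounds on PN are max{0,(p₁−p₀)/p₁} ≤ PN ≤ min{1,(1−p₀)/p₁}.
  lower = (p₁ − p₀)/p₁ = 0.267 / 0.32 ≈ 0.8344
  upper = min{1, (1 − p₀)/p₁} = 0.947 / 0.32 ≈ 2.9594 → capped at 1

0.834 ≤ PN ≤ 1.000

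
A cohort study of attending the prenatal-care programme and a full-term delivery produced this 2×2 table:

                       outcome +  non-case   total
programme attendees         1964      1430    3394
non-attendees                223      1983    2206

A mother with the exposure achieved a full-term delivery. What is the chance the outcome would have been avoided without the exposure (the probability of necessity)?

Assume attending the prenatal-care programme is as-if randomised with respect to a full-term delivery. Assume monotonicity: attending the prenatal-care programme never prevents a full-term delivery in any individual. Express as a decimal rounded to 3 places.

p₁ = P(outcome | exposed) = 1964/3394 = 0.57867
p₀ = P(outcome | unexposed) = 223/2206 = 0.10109
Under exogeneity and monotonicity, PN = (p₁ − p₀)/p₁.
PN = (0.57867 − 0.10109) / 0.57867 ≈ 0.8253

PN ≈ 0.825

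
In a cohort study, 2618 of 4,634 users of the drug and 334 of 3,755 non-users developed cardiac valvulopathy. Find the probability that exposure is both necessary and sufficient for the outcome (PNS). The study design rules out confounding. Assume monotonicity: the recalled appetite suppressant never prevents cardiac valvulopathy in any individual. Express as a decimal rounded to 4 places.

p₁ = P(outcome | exposed) = 2618/4634 = 0.56495
p₀ = P(outcome | unexposed) = 334/3755 = 0.088948
Under exogeneity and monotonicity, PNS = p₁ − p₀.
PNS = 0.56495 − 0.088948 = 0.47601

PNS ≈ 0.4760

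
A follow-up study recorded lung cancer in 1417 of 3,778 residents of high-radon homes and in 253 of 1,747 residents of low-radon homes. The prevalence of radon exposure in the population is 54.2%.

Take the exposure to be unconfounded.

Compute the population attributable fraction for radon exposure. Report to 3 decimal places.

PAF ≈ 0.463

p₁ = P(outcome | exposed) = 1417/3778 = 0.37507
p₀ = P(outcome | unexposed) = 253/1747 = 0.14482
Overall risk P(Y=1) = π·p₁ + (1−π)·p₀ = 0.542×0.37507 + 0.458×0.14482 = 0.26961.
Under exogeneity, PAF = [P(Y=1) − p₀] / P(Y=1).
PAF = (0.26961 − 0.14482) / 0.26961 ≈ 0.4629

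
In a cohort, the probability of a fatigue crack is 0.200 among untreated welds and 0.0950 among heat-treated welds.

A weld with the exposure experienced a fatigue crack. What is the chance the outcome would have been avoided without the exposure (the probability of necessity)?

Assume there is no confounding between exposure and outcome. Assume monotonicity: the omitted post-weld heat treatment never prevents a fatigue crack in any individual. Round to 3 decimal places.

PN ≈ 0.525

Let p₁ = 0.2, p₀ = 0.095.
Under exogeneity and monotonicity, PN = (p₁ − p₀) / p₁.
PN = (0.2 − 0.095) / 0.2 = 0.105 / 0.2 ≈ 0.5250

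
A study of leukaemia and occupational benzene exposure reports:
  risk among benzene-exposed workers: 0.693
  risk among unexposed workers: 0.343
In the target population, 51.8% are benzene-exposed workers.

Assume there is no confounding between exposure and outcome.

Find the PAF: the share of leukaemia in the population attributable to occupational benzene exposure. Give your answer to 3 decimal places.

Let p₁ = 0.693, p₀ = 0.343.
Overall risk P(Y=1) = π·p₁ + (1−π)·p₀ = 0.518×0.693 + 0.482×0.343 = 0.5243.
Under exogeneity, PAF = [P(Y=1) − p₀] / P(Y=1).
PAF = (0.5243 − 0.343) / 0.5243 ≈ 0.3458

PAF ≈ 0.346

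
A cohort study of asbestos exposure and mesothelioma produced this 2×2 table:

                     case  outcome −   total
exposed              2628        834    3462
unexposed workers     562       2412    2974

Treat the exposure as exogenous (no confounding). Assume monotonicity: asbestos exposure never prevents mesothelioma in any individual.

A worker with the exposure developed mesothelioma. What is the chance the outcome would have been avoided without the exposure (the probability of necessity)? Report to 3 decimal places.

p₁ = P(outcome | exposed) = 2628/3462 = 0.7591
p₀ = P(outcome | unexposed) = 562/2974 = 0.18897
Under exogeneity and monotonicity, PN = (p₁ − p₀) / p₁.
PN = (0.7591 − 0.18897) / 0.7591 = 0.57013 / 0.7591 ≈ 0.7511

PN ≈ 0.751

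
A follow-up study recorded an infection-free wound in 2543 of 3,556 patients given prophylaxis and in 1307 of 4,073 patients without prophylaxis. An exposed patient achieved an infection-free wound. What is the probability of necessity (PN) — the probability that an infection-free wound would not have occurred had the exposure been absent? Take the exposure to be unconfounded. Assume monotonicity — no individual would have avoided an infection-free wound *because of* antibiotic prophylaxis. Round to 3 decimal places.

PN ≈ 0.551

p₁ = P(outcome | exposed) = 2543/3556 = 0.71513
p₀ = P(outcome | unexposed) = 1307/4073 = 0.32089
Under exogeneity and monotonicity, PN = (p₁ − p₀) / p₁.
PN = (0.71513 − 0.32089) / 0.71513 = 0.39424 / 0.71513 ≈ 0.5513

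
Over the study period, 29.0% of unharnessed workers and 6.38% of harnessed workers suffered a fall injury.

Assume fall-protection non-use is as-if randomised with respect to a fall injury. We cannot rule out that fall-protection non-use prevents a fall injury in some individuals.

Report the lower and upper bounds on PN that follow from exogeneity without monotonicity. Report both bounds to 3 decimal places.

p₁ = 0.29, p₀ = 0.0638.
Under exogeneity alone the bounds on PN are max{0,(p₁−p₀)/p₁} ≤ PN ≤ min{1,(1−p₀)/p₁}.
  lower = (p₁ − p₀)/p₁ = 0.2262 / 0.29 ≈ 0.7800
  upper = min{1, (1 − p₀)/p₁} = 0.9362 / 0.29 ≈ 3.2283 → capped at 1

0.780 ≤ PN ≤ 1.000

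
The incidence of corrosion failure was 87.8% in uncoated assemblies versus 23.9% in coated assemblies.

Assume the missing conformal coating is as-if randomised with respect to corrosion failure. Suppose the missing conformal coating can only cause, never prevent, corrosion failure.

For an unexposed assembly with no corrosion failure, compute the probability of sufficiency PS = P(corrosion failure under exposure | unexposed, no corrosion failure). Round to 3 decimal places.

PS ≈ 0.840

p₁ = 0.878, p₀ = 0.239.
Under exogeneity and monotonicity, PS = (p₁ − p₀) / (1 − p₀).
PS = (0.878 − 0.239) / (1 − 0.239) = 0.639 / 0.761 ≈ 0.8397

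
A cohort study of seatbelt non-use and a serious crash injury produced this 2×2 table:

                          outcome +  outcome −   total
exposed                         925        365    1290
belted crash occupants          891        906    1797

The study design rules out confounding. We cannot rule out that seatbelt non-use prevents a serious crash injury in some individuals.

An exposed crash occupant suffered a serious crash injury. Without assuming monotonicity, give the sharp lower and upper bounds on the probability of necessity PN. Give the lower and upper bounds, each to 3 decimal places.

p₁ = P(outcome | exposed) = 925/1290 = 0.71705
p₀ = P(outcome | unexposed) = 891/1797 = 0.49583
Under exogeneity alone the bounds on PN are max{0,(p₁−p₀)/p₁} ≤ PN ≤ min{1,(1−p₀)/p₁}.
  lower = (p₁ − p₀)/p₁ = 0.22123 / 0.71705 ≈ 0.3085
  upper = min{1, (1 − p₀)/p₁} = 0.50417 / 0.71705 ≈ 0.7031

0.309 ≤ PN ≤ 0.703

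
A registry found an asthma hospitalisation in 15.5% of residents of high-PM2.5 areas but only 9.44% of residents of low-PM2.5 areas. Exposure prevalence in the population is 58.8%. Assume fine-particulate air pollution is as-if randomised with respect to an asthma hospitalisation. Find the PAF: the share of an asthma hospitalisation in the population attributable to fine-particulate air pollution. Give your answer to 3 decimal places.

PAF ≈ 0.274

p₁ = 0.155, p₀ = 0.0944.
Overall risk P(Y=1) = π·p₁ + (1−π)·p₀ = 0.588×0.155 + 0.412×0.0944 = 0.13003.
Under exogeneity, PAF = [P(Y=1) − p₀] / P(Y=1).
PAF = (0.13003 − 0.0944) / 0.13003 ≈ 0.2740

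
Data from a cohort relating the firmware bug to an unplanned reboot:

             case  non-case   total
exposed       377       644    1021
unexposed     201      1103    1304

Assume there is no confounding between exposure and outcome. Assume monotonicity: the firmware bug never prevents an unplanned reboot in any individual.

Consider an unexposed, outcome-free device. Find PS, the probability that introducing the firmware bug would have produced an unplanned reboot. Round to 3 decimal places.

PS ≈ 0.254

p₁ = P(outcome | exposed) = 377/1021 = 0.36925
p₀ = P(outcome | unexposed) = 201/1304 = 0.15414
Under exogeneity and monotonicity, PS = (p₁ − p₀) / (1 − p₀).
PS = (0.36925 − 0.15414) / (1 − 0.15414) = 0.2151 / 0.84586 ≈ 0.2543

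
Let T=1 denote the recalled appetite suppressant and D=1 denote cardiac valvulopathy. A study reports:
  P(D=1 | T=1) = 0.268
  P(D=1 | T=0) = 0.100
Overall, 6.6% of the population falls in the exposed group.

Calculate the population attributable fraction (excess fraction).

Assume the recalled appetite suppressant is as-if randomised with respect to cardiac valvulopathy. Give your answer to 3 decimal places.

PAF ≈ 0.100

Let p₁ = 0.268, p₀ = 0.1.
Overall risk P(Y=1) = π·p₁ + (1−π)·p₀ = 0.066×0.268 + 0.934×0.1 = 0.11109.
Under exogeneity, PAF = [P(Y=1) − p₀] / P(Y=1).
PAF = (0.11109 − 0.1) / 0.11109 ≈ 0.0998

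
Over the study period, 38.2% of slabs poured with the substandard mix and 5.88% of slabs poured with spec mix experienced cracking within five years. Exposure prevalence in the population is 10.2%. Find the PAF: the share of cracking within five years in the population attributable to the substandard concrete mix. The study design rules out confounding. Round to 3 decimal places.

p₁ = 0.382, p₀ = 0.0588.
Overall risk P(Y=1) = π·p₁ + (1−π)·p₀ = 0.102×0.382 + 0.898×0.0588 = 0.091766.
Under exogeneity, PAF = [P(Y=1) − p₀] / P(Y=1).
PAF = (0.091766 − 0.0588) / 0.091766 ≈ 0.3592

PAF ≈ 0.359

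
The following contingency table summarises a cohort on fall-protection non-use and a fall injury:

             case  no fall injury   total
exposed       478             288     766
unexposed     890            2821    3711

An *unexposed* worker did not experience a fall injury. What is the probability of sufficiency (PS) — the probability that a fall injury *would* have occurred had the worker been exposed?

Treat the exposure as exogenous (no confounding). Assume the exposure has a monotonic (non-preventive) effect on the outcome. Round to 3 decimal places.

PS ≈ 0.505

p₁ = P(outcome | exposed) = 478/766 = 0.62402
p₀ = P(outcome | unexposed) = 890/3711 = 0.23983
Under exogeneity and monotonicity, PS = (p₁ − p₀)/(1 − p₀).
PS = (0.62402 − 0.23983) / 0.76017 ≈ 0.5054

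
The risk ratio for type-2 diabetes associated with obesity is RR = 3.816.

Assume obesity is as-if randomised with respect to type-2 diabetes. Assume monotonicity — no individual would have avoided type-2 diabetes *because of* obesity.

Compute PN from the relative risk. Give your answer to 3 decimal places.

PN ≈ 0.738

Under exogeneity and monotonicity, PN = (RR − 1) / RR = 1 − 1/RR.
PN = (3.816 − 1) / 3.816 = 2.816 / 3.816 ≈ 0.7379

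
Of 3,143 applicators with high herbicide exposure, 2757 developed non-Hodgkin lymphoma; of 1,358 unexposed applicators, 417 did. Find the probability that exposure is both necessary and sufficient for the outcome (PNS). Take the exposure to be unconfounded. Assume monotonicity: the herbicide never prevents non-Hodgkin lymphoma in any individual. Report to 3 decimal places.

PNS ≈ 0.570

p₁ = P(outcome | exposed) = 2757/3143 = 0.87719
p₀ = P(outcome | unexposed) = 417/1358 = 0.30707
Under exogeneity and monotonicity, PNS = p₁ − p₀.
PNS = 0.87719 − 0.30707 = 0.57012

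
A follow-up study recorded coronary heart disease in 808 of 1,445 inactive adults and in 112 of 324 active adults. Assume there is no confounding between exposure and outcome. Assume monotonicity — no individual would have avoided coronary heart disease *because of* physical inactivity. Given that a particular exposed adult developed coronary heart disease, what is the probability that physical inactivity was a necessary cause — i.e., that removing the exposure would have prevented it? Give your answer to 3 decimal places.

p₁ = P(outcome | exposed) = 808/1445 = 0.55917
p₀ = P(outcome | unexposed) = 112/324 = 0.34568
Under exogeneity and monotonicity, PN = (p₁ − p₀) / p₁.
PN = (0.55917 − 0.34568) / 0.55917 = 0.21349 / 0.55917 ≈ 0.3818

PN ≈ 0.382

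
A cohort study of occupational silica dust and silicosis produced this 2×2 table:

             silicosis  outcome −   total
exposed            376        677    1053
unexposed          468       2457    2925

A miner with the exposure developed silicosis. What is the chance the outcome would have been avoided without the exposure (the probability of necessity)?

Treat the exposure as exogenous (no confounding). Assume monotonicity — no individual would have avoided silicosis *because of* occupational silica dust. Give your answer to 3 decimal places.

PN ≈ 0.552

p₁ = P(outcome | exposed) = 376/1053 = 0.35708
p₀ = P(outcome | unexposed) = 468/2925 = 0.16
Under exogeneity and monotonicity, PN = (p₁ − p₀)/p₁.
PN = (0.35708 − 0.16) / 0.35708 ≈ 0.5519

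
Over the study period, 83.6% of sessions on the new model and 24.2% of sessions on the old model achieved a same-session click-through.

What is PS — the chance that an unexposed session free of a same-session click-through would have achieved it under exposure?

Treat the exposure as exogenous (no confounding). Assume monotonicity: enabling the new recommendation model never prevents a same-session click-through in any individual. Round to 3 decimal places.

p₁ = 0.836, p₀ = 0.242.
Under exogeneity and monotonicity, PS = (p₁ − p₀) / (1 − p₀).
PS = (0.836 − 0.242) / (1 − 0.242) = 0.594 / 0.758 ≈ 0.7836

PS ≈ 0.784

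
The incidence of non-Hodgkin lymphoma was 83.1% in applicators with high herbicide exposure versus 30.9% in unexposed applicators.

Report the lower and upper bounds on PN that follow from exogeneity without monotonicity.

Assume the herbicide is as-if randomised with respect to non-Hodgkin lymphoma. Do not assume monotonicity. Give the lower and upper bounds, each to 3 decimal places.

p₁ = 0.831, p₀ = 0.309.
Under exogeneity alone the bounds on PN are max{0,(p₁−p₀)/p₁} ≤ PN ≤ min{1,(1−p₀)/p₁}.
  lower = (p₁ − p₀)/p₁ = 0.522 / 0.831 ≈ 0.6282
  upper = min{1, (1 − p₀)/p₁} = 0.691 / 0.831 ≈ 0.8315

0.628 ≤ PN ≤ 0.832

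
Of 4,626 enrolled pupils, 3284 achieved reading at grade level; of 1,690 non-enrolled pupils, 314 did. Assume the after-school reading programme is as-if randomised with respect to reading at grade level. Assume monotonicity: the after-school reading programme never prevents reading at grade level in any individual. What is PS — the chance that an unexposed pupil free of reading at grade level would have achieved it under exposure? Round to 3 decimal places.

p₁ = P(outcome | exposed) = 3284/4626 = 0.7099
p₀ = P(outcome | unexposed) = 314/1690 = 0.1858
Under exogeneity and monotonicity, PS = (p₁ − p₀) / (1 − p₀).
PS = (0.7099 − 0.1858) / (1 − 0.1858) = 0.5241 / 0.8142 ≈ 0.6437

PS ≈ 0.644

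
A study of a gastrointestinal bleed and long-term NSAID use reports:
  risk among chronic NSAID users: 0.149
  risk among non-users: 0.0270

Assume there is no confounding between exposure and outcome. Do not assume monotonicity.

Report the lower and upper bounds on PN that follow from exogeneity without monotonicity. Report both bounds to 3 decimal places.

0.819 ≤ PN ≤ 1.000

Let p₁ = 0.149, p₀ = 0.027.
Under exogeneity alone the bounds on PN are max{0,(p₁−p₀)/p₁} ≤ PN ≤ min{1,(1−p₀)/p₁}.
  lower = (p₁ − p₀)/p₁ = 0.122 / 0.149 ≈ 0.8188
  upper = min{1, (1 − p₀)/p₁} = 0.973 / 0.149 ≈ 6.5302 → capped at 1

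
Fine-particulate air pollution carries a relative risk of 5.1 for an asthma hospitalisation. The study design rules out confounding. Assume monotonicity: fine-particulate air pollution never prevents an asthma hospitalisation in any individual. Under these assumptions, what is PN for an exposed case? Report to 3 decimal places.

PN ≈ 0.804

Under exogeneity and monotonicity, PN = (RR − 1) / RR = 1 − 1/RR.
PN = (5.1 − 1) / 5.1 = 4.1 / 5.1 ≈ 0.8039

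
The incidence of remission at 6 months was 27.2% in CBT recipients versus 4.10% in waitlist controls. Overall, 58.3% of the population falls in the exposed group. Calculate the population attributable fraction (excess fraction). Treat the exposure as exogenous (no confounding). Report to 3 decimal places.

PAF ≈ 0.767

p₁ = 0.272, p₀ = 0.041.
Overall risk P(Y=1) = π·p₁ + (1−π)·p₀ = 0.583×0.272 + 0.417×0.041 = 0.17567.
Under exogeneity, PAF = [P(Y=1) − p₀] / P(Y=1).
PAF = (0.17567 − 0.041) / 0.17567 ≈ 0.7666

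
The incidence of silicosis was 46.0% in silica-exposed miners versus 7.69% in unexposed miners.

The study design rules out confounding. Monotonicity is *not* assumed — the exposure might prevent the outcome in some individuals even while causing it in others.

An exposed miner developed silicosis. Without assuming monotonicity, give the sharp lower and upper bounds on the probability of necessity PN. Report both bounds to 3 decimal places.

p₁ = 0.46, p₀ = 0.0769.
Under exogeneity alone the bounds on PN are max{0,(p₁−p₀)/p₁} ≤ PN ≤ min{1,(1−p₀)/p₁}.
  lower = (p₁ − p₀)/p₁ = 0.3831 / 0.46 ≈ 0.8328
  upper = min{1, (1 − p₀)/p₁} = 0.9231 / 0.46 ≈ 2.0067 → capped at 1

0.833 ≤ PN ≤ 1.000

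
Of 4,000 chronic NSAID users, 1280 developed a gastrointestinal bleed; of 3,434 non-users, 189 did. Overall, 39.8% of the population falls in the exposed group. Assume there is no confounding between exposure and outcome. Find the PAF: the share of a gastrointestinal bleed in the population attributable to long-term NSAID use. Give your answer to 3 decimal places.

PAF ≈ 0.657

p₁ = P(outcome | exposed) = 1280/4000 = 0.32
p₀ = P(outcome | unexposed) = 189/3434 = 0.055038
Overall risk P(Y=1) = π·p₁ + (1−π)·p₀ = 0.398×0.32 + 0.602×0.055038 = 0.16049.
Under exogeneity, PAF = [P(Y=1) − p₀] / P(Y=1).
PAF = (0.16049 − 0.055038) / 0.16049 ≈ 0.6571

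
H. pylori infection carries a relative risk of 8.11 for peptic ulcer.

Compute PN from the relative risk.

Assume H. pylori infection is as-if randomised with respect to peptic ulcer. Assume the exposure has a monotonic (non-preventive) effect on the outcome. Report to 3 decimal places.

Under exogeneity and monotonicity, PN = (RR − 1) / RR = 1 − 1/RR.
PN = (8.11 − 1) / 8.11 = 7.11 / 8.11 ≈ 0.8767

PN ≈ 0.877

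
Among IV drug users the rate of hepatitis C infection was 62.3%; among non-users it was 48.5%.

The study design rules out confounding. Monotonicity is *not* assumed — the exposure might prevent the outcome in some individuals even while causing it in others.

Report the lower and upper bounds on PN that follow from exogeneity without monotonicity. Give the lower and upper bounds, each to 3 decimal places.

p₁ = 0.623, p₀ = 0.485.
Under exogeneity alone the bounds on PN are max{0,(p₁−p₀)/p₁} ≤ PN ≤ min{1,(1−p₀)/p₁}.
  lower = (p₁ − p₀)/p₁ = 0.138 / 0.623 ≈ 0.2215
  upper = min{1, (1 − p₀)/p₁} = 0.515 / 0.623 ≈ 0.8266

0.222 ≤ PN ≤ 0.827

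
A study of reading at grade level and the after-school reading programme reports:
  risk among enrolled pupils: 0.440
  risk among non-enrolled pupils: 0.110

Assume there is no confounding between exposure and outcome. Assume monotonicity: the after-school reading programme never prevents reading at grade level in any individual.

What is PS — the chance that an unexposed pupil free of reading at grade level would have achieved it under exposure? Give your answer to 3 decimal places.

PS ≈ 0.371

Let p₁ = 0.44, p₀ = 0.11.
Under exogeneity and monotonicity, PS = (p₁ − p₀) / (1 − p₀).
PS = (0.44 − 0.11) / (1 − 0.11) = 0.33 / 0.89 ≈ 0.3708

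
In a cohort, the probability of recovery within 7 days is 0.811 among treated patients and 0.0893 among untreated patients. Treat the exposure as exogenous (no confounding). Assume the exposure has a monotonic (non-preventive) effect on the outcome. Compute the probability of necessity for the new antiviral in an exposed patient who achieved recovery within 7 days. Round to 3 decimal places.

PN ≈ 0.890

Let p₁ = 0.811, p₀ = 0.0893.
Under exogeneity and monotonicity, PN = (p₁ − p₀) / p₁.
PN = (0.811 − 0.0893) / 0.811 = 0.7217 / 0.811 ≈ 0.8899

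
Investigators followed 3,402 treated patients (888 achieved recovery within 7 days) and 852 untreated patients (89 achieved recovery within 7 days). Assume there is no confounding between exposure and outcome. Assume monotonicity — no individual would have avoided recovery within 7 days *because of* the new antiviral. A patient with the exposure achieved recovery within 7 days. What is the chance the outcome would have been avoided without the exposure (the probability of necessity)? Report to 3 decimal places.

p₁ = P(outcome | exposed) = 888/3402 = 0.26102
p₀ = P(outcome | unexposed) = 89/852 = 0.10446
Under exogeneity and monotonicity, PN = (p₁ − p₀) / p₁.
PN = (0.26102 − 0.10446) / 0.26102 = 0.15656 / 0.26102 ≈ 0.5998

PN ≈ 0.600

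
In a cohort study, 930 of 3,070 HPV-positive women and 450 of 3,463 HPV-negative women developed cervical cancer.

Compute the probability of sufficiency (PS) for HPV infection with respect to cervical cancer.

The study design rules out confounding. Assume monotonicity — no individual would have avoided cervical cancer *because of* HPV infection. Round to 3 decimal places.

p₁ = P(outcome | exposed) = 930/3070 = 0.30293
p₀ = P(outcome | unexposed) = 450/3463 = 0.12995
Under exogeneity and monotonicity, PS = (p₁ − p₀) / (1 − p₀).
PS = (0.30293 − 0.12995) / (1 − 0.12995) = 0.17299 / 0.87005 ≈ 0.1988

PS ≈ 0.199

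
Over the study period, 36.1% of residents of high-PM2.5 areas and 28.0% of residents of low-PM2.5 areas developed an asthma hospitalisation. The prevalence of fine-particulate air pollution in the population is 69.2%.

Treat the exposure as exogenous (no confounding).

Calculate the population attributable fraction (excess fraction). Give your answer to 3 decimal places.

PAF ≈ 0.167

p₁ = 0.361, p₀ = 0.28.
Overall risk P(Y=1) = π·p₁ + (1−π)·p₀ = 0.692×0.361 + 0.308×0.28 = 0.33605.
Under exogeneity, PAF = [P(Y=1) − p₀] / P(Y=1).
PAF = (0.33605 − 0.28) / 0.33605 ≈ 0.1668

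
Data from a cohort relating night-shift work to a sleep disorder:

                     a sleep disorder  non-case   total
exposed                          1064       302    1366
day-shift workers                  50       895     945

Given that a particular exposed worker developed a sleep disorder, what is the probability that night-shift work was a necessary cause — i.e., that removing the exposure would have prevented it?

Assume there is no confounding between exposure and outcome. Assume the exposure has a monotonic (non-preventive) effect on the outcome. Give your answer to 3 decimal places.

p₁ = P(outcome | exposed) = 1064/1366 = 0.77892
p₀ = P(outcome | unexposed) = 50/945 = 0.05291
Under exogeneity and monotonicity, PN = (p₁ − p₀) / p₁.
PN = (0.77892 − 0.05291) / 0.77892 = 0.72601 / 0.77892 ≈ 0.9321

PN ≈ 0.932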